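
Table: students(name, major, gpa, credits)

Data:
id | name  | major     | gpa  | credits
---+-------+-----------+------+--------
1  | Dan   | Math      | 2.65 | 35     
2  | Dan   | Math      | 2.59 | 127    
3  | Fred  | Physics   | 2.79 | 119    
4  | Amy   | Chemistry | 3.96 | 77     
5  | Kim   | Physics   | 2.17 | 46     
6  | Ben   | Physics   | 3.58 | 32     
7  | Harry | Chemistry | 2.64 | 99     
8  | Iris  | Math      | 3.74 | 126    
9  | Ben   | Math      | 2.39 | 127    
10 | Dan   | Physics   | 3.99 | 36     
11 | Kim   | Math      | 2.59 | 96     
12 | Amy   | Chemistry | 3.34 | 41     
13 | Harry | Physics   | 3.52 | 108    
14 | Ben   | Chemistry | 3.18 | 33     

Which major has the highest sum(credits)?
SELECT major, SUM(credits) as val
FROM students
GROUP BY major
ORDER BY val DESC
LIMIT 1

Result: Math with sum(credits) = 511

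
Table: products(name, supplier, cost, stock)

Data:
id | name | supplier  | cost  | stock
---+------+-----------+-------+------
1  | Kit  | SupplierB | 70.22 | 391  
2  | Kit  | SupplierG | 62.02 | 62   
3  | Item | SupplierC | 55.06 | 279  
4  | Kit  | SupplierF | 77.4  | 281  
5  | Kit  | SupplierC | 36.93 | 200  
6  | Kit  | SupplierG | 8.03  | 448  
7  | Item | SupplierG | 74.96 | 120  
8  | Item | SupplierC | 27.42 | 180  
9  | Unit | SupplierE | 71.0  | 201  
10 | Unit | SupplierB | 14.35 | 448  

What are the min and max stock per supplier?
SELECT supplier, MIN(stock), MAX(stock)
FROM products
GROUP BY supplier

Result:
  SupplierB: min=391, max=448
  SupplierC: min=180, max=279
  SupplierE: min=201, max=201
  SupplierF: min=281, max=281
  SupplierG: min=62, max=448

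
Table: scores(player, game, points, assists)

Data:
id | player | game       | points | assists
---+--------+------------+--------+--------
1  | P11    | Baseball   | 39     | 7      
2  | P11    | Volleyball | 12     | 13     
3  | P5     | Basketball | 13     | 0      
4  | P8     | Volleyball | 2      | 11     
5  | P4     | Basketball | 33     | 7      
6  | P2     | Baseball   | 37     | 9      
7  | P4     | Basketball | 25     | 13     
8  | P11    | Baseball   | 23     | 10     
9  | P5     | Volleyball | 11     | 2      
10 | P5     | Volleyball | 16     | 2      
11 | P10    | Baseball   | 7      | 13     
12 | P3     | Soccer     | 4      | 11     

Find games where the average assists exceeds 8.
SELECT game, AVG(assists)
FROM scores
GROUP BY game
HAVING AVG(assists) > 8

Result:
  Baseball: avg=9.75
  Soccer: avg=11.00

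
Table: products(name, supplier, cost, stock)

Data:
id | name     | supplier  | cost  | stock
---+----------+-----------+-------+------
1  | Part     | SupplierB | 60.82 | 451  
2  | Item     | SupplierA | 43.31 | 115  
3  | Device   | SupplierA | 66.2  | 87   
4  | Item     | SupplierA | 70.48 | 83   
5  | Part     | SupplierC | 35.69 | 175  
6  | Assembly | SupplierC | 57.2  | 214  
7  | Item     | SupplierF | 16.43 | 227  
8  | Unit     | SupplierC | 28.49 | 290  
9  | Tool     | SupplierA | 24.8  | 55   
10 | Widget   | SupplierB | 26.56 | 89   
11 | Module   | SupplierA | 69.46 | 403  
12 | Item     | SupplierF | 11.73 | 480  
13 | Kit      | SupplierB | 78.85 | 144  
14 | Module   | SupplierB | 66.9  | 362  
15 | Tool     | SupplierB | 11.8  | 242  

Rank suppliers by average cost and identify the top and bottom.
SELECT supplier, AVG(cost)
FROM products
GROUP BY supplier
ORDER BY AVG(cost)

All groups:
  SupplierF: 14.08
  SupplierC: 40.46
  SupplierB: 48.99
  SupplierA: 54.85

Highest: SupplierA (54.85)
Lowest: SupplierF (14.08)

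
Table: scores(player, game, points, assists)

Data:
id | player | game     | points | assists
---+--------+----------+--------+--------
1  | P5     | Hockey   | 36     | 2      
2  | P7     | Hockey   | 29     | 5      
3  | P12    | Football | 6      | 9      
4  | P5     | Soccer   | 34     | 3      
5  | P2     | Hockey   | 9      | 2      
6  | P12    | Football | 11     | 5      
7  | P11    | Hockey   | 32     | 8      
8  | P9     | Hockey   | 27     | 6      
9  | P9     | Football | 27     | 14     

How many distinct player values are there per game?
SELECT game, COUNT(DISTINCT player)
FROM scores
GROUP BY game

Result:
  Football: 2 distinct
  Hockey: 5 distinct
  Soccer: 1 distinct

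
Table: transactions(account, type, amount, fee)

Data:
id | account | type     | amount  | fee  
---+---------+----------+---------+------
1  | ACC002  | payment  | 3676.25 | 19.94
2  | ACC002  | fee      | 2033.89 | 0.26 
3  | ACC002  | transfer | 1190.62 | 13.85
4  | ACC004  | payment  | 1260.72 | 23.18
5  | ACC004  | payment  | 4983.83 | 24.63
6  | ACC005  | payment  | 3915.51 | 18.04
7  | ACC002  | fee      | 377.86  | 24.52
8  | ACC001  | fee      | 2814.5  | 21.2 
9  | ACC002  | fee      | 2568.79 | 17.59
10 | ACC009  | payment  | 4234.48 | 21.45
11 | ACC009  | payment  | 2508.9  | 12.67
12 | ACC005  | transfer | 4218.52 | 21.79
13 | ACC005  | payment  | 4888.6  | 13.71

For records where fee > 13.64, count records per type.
SELECT type, COUNT(*)
FROM transactions
WHERE fee > 13.64
GROUP BY type

Note: WHERE filters rows before grouping.

Result:
  fee: 3
  payment: 6
  transfer: 2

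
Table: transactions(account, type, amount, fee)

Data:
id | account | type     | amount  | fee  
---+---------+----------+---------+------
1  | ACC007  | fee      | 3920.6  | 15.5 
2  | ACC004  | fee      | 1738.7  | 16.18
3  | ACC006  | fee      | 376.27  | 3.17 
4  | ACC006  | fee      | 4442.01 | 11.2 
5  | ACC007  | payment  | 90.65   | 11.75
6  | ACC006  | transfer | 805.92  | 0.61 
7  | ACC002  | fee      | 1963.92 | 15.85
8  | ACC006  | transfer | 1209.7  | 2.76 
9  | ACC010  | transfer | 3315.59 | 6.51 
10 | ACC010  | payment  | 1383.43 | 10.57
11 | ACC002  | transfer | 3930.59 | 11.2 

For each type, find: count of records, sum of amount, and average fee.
SELECT type,
       COUNT(*) as cnt,
       SUM(amount) as total_amount,
       AVG(fee) as avg_fee
FROM transactions
GROUP BY type

Result:
  fee: 5 records, 12441.50 total amount, 12.38 avg fee
  payment: 2 records, 1474.08 total amount, 11.16 avg fee
  transfer: 4 records, 9261.80 total amount, 5.27 avg fee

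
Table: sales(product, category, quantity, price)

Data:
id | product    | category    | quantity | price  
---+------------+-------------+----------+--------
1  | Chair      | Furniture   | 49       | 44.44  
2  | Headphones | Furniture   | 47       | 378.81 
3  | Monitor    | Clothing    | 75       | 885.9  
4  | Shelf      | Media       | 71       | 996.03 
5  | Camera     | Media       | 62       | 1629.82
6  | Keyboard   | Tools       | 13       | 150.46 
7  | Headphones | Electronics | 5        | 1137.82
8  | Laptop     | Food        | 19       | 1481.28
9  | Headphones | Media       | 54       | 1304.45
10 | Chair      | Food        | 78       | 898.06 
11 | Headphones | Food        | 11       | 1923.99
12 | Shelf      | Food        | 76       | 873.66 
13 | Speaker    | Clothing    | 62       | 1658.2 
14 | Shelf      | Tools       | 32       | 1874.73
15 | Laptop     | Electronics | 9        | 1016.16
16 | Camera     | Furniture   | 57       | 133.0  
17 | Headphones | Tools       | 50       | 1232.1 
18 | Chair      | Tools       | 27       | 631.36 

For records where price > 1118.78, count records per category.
SELECT category, COUNT(*)
FROM sales
WHERE price > 1118.78
GROUP BY category

Note: WHERE filters rows before grouping.

Result:
  Clothing: 1
  Electronics: 1
  Food: 2
  Media: 2
  Tools: 2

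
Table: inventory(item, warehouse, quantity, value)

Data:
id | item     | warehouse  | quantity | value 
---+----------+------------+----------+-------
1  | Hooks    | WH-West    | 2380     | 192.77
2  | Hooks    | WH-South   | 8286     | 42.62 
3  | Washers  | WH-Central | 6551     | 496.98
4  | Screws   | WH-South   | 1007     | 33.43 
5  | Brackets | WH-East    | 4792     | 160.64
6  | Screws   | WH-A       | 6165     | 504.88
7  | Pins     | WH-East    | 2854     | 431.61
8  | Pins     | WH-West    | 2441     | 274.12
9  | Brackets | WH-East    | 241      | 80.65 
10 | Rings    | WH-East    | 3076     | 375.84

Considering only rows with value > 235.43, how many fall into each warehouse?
SELECT warehouse, COUNT(*)
FROM inventory
WHERE value > 235.43
GROUP BY warehouse

Note: WHERE filters rows before grouping.

Result:
  WH-A: 1
  WH-Central: 1
  WH-East: 2
  WH-West: 1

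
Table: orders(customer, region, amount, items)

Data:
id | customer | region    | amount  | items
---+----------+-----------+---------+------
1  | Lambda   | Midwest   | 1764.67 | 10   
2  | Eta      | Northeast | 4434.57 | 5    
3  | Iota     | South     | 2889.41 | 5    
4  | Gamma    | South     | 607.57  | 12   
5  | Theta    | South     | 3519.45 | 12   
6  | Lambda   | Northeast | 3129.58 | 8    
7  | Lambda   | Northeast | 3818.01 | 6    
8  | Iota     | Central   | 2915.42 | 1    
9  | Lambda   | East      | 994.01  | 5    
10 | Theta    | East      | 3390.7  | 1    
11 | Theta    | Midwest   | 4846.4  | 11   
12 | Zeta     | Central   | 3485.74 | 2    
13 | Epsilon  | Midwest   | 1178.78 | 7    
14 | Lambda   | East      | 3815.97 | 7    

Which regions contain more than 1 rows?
SELECT region, COUNT(*) as cnt
FROM orders
GROUP BY region
HAVING COUNT(*) > 1

Result:
  Central: 2
  East: 3
  Midwest: 3
  Northeast: 3
  South: 3

Note: HAVING filters groups after aggregation, WHERE filters rows before.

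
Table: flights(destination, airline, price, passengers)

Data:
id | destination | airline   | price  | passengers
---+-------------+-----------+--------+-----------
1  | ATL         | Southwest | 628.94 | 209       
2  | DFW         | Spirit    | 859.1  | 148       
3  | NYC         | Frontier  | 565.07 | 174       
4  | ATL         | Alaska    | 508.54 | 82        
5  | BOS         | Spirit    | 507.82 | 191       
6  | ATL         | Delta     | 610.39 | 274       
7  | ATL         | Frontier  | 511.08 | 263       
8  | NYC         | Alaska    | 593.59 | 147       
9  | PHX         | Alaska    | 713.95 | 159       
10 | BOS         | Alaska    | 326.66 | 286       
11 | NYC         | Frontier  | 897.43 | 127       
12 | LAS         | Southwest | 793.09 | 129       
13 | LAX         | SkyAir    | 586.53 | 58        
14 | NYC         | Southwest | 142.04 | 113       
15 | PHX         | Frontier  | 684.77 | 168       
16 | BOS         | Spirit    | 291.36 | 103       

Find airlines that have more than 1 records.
SELECT airline, COUNT(*) as cnt
FROM flights
GROUP BY airline
HAVING COUNT(*) > 1

Result:
  Alaska: 4
  Frontier: 4
  Southwest: 3
  Spirit: 3

Note: HAVING filters groups after aggregation, WHERE filters rows before.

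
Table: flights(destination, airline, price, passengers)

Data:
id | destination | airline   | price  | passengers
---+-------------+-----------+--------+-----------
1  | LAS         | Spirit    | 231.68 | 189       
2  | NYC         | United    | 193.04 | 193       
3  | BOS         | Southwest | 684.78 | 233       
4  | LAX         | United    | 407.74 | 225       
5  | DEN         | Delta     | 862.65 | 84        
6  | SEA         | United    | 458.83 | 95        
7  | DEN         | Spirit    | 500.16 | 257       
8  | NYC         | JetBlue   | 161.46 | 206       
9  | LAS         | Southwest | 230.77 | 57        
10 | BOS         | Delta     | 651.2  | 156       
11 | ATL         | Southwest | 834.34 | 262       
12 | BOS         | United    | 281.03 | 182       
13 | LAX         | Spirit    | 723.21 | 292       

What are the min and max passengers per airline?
SELECT airline, MIN(passengers), MAX(passengers)
FROM flights
GROUP BY airline

Result:
  Delta: min=84, max=156
  JetBlue: min=206, max=206
  Southwest: min=57, max=262
  Spirit: min=189, max=292
  United: min=95, max=225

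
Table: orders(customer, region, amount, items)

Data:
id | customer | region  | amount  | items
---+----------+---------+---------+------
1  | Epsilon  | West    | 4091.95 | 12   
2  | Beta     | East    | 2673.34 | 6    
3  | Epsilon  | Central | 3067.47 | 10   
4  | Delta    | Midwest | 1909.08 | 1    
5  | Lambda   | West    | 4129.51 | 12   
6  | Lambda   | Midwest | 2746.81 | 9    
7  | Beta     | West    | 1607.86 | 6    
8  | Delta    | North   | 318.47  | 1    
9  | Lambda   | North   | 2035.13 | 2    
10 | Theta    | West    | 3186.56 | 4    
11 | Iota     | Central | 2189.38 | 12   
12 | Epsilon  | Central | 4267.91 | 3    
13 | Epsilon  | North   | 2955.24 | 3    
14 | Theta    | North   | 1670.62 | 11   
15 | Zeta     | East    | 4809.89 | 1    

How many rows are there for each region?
SELECT region, COUNT(*) as count
FROM orders
GROUP BY region

Result:
  Central: 3
  East: 2
  Midwest: 2
  North: 4
  West: 4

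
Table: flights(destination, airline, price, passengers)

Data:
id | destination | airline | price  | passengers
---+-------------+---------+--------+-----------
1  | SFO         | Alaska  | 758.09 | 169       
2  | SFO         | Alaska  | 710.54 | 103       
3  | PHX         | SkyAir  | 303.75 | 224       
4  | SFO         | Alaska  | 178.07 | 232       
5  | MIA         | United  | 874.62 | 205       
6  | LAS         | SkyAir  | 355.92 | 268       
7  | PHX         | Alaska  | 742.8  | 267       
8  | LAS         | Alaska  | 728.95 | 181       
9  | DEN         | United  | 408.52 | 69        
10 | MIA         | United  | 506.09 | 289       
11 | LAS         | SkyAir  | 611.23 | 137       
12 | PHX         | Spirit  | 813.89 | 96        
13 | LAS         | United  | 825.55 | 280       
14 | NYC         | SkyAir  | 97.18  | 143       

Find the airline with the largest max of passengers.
SELECT airline, MAX(passengers) as val
FROM flights
GROUP BY airline
ORDER BY val DESC
LIMIT 1

Result: United with max(passengers) = 289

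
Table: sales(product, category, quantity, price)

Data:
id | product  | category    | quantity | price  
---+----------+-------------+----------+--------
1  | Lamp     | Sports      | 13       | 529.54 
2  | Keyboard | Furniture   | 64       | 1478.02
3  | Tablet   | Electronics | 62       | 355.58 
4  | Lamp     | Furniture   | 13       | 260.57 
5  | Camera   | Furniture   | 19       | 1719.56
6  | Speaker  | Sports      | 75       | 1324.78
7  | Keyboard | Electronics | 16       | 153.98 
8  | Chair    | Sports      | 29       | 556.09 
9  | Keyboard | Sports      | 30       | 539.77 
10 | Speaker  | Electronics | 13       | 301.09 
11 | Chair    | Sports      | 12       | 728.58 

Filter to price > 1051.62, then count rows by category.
SELECT category, COUNT(*)
FROM sales
WHERE price > 1051.62
GROUP BY category

Note: WHERE filters rows before grouping.

Result:
  Furniture: 2
  Sports: 1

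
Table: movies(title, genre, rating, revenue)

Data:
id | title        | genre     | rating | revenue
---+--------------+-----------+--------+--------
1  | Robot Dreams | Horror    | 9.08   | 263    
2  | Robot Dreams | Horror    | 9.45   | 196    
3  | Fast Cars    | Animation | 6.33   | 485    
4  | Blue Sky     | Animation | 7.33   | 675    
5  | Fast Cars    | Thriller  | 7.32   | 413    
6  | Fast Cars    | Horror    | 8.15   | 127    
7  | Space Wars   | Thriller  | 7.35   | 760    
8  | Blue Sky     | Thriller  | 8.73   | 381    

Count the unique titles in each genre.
SELECT genre, COUNT(DISTINCT title)
FROM movies
GROUP BY genre

Result:
  Animation: 2 distinct
  Horror: 2 distinct
  Thriller: 3 distinct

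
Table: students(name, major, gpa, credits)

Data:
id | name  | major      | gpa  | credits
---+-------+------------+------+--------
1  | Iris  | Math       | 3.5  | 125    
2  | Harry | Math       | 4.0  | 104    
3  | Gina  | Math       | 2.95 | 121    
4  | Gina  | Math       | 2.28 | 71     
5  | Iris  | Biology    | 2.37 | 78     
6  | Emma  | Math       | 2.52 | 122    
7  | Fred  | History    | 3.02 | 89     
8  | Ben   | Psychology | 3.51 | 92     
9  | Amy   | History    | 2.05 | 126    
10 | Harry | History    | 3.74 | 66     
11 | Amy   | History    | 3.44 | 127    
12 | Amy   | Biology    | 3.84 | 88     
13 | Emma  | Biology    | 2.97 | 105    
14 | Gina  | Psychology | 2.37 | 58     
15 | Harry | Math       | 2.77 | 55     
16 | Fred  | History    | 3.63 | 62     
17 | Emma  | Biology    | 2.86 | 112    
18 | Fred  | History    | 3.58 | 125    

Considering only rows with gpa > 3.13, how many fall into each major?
SELECT major, COUNT(*)
FROM students
WHERE gpa > 3.13
GROUP BY major

Note: WHERE filters rows before grouping.

Result:
  Biology: 1
  History: 4
  Math: 2
  Psychology: 1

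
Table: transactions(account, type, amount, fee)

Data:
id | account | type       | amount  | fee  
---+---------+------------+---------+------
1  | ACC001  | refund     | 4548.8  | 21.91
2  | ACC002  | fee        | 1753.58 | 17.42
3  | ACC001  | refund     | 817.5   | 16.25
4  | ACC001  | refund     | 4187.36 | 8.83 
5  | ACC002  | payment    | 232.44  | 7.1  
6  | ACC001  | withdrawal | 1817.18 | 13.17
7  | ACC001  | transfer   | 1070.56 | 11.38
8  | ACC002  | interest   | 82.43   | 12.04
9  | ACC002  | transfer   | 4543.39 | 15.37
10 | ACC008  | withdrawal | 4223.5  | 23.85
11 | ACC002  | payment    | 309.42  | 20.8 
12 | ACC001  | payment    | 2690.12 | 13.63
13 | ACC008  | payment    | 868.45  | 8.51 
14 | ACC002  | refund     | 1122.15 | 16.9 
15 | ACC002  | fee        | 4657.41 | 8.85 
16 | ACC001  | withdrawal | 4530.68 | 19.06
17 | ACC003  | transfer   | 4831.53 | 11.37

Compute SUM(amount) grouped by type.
SELECT type, SUM(amount) as result
FROM transactions
GROUP BY type

Result:
  fee: 6410.99
  interest: 82.43
  payment: 4100.43
  refund: 10675.81
  transfer: 10445.48
  withdrawal: 10571.36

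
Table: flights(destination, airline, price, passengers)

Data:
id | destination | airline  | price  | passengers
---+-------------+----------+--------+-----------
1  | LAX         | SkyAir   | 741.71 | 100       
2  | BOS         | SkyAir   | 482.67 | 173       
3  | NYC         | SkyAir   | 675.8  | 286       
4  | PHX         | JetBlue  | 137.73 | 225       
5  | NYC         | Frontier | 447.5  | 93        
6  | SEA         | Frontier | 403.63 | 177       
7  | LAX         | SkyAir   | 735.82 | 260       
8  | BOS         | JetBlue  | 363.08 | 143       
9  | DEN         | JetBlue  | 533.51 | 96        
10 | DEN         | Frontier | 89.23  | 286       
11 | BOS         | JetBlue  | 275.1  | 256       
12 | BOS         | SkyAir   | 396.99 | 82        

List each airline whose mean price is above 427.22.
SELECT airline, AVG(price)
FROM flights
GROUP BY airline
HAVING AVG(price) > 427.22

Result:
  SkyAir: avg=606.60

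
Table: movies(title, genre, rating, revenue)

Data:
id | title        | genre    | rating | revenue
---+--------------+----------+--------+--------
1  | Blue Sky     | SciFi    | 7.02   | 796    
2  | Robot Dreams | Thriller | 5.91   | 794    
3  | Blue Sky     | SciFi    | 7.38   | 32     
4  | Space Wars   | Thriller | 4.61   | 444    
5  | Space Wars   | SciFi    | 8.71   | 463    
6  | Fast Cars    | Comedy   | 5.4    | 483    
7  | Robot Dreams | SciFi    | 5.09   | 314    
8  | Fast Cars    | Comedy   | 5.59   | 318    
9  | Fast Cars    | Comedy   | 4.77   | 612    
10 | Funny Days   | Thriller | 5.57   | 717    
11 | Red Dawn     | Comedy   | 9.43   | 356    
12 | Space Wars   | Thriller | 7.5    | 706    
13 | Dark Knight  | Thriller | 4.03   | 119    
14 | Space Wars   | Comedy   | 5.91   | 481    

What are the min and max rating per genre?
SELECT genre, MIN(rating), MAX(rating)
FROM movies
GROUP BY genre

Result:
  Comedy: min=4.77, max=9.43
  SciFi: min=5.09, max=8.71
  Thriller: min=4.03, max=7.50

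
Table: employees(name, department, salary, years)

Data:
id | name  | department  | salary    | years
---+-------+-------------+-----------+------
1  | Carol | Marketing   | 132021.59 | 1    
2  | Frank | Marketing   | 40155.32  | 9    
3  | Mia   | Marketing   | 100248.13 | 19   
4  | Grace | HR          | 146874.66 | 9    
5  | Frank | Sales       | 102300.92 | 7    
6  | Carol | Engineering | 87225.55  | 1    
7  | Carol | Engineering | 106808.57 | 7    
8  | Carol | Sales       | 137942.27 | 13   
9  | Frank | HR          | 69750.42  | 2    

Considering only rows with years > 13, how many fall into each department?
SELECT department, COUNT(*)
FROM employees
WHERE years > 13
GROUP BY department

Note: WHERE filters rows before grouping.

Result:
  Marketing: 1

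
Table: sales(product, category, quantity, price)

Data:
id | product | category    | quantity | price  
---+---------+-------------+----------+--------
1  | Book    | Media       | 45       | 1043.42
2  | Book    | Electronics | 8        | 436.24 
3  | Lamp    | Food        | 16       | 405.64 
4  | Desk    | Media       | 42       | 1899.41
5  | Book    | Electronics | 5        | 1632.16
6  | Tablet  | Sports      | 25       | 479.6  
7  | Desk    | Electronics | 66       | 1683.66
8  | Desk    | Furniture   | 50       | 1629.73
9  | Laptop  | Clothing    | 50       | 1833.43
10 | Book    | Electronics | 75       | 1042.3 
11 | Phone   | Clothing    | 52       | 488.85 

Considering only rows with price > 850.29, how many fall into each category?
SELECT category, COUNT(*)
FROM sales
WHERE price > 850.29
GROUP BY category

Note: WHERE filters rows before grouping.

Result:
  Clothing: 1
  Electronics: 3
  Furniture: 1
  Media: 2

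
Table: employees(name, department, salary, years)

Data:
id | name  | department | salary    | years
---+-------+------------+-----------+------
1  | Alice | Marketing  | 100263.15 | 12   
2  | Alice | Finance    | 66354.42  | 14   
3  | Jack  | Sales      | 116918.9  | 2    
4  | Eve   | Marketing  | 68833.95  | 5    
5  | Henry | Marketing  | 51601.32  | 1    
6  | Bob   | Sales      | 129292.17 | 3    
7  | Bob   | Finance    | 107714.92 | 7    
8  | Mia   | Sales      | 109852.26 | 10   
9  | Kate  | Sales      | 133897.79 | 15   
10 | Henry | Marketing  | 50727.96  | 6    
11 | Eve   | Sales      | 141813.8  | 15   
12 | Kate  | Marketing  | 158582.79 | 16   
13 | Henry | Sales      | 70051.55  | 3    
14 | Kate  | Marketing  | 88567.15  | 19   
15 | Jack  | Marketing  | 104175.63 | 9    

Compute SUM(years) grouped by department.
SELECT department, SUM(years) as result
FROM employees
GROUP BY department

Result:
  Finance: 21
  Marketing: 68
  Sales: 48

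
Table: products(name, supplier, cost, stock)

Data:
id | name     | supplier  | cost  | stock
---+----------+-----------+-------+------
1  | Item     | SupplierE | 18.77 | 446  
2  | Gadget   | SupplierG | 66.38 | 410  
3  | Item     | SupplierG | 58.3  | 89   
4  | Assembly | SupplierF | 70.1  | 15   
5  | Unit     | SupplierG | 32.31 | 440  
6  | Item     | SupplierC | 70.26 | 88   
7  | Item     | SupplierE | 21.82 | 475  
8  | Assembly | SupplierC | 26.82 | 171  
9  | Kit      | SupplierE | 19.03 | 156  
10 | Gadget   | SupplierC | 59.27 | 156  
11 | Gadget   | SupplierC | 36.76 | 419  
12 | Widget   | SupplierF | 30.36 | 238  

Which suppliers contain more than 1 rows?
SELECT supplier, COUNT(*) as cnt
FROM products
GROUP BY supplier
HAVING COUNT(*) > 1

Result:
  SupplierC: 4
  SupplierE: 3
  SupplierF: 2
  SupplierG: 3

Note: HAVING filters groups after aggregation, WHERE filters rows before.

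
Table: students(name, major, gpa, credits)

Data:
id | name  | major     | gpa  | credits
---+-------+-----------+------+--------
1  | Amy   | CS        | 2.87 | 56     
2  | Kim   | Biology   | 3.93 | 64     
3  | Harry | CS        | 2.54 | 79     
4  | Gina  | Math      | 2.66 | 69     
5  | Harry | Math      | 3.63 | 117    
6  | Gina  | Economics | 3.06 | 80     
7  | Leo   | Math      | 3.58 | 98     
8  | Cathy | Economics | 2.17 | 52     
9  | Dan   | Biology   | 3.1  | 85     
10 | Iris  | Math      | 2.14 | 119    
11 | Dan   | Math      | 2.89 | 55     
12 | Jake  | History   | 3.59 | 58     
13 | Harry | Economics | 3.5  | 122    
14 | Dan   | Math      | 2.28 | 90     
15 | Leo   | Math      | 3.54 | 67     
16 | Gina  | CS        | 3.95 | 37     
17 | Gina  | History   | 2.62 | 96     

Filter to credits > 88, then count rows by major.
SELECT major, COUNT(*)
FROM students
WHERE credits > 88
GROUP BY major

Note: WHERE filters rows before grouping.

Result:
  Economics: 1
  History: 1
  Math: 4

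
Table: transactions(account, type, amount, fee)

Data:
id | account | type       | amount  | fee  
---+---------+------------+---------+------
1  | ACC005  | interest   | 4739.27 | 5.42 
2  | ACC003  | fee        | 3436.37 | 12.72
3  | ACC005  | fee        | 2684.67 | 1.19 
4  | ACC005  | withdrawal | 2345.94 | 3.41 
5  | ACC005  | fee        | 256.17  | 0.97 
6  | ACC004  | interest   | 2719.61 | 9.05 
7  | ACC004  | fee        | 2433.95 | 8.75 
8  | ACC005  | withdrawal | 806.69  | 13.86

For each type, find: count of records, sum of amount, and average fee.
SELECT type,
       COUNT(*) as cnt,
       SUM(amount) as total_amount,
       AVG(fee) as avg_fee
FROM transactions
GROUP BY type

Result:
  fee: 4 records, 8811.16 total amount, 5.91 avg fee
  interest: 2 records, 7458.88 total amount, 7.24 avg fee
  withdrawal: 2 records, 3152.63 total amount, 8.64 avg fee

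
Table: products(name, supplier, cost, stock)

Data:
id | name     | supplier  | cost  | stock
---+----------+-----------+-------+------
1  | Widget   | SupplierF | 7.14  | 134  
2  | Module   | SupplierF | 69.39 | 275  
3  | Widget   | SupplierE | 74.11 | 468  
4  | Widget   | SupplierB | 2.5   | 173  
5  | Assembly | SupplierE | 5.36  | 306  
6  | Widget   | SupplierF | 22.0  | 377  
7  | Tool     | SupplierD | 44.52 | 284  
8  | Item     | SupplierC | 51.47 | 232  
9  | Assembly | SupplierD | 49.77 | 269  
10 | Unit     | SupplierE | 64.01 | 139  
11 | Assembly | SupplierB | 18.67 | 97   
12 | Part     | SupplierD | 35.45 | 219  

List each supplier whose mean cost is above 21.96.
SELECT supplier, AVG(cost)
FROM products
GROUP BY supplier
HAVING AVG(cost) > 21.96

Result:
  SupplierC: avg=51.47
  SupplierD: avg=43.25
  SupplierE: avg=47.83
  SupplierF: avg=32.84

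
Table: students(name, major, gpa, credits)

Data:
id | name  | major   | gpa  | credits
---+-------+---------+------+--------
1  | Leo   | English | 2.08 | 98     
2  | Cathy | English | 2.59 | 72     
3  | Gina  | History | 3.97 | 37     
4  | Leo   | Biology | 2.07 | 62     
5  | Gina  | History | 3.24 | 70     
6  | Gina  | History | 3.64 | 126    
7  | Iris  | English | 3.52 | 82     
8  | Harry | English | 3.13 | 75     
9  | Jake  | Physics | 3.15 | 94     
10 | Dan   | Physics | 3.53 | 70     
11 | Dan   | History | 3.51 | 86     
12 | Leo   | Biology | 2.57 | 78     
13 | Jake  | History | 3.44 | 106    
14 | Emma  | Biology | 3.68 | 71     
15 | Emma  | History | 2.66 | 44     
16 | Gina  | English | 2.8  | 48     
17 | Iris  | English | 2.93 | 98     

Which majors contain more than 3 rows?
SELECT major, COUNT(*) as cnt
FROM students
GROUP BY major
HAVING COUNT(*) > 3

Result:
  English: 6
  History: 6

Note: HAVING filters groups after aggregation, WHERE filters rows before.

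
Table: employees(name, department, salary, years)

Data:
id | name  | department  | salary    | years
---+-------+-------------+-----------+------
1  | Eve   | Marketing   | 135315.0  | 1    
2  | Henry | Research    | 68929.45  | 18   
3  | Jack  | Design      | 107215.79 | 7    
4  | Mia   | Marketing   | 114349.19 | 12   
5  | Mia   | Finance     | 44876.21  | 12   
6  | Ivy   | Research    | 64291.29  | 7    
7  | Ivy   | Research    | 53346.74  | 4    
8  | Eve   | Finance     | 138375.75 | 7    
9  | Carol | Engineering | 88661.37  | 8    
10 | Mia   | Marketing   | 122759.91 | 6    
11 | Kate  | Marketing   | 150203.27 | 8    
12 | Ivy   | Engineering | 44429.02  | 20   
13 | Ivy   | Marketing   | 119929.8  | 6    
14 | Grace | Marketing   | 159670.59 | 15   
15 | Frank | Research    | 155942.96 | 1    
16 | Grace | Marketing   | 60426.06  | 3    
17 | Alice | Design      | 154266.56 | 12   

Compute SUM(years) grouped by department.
SELECT department, SUM(years) as result
FROM employees
GROUP BY department

Result:
  Design: 19
  Engineering: 28
  Finance: 19
  Marketing: 51
  Research: 30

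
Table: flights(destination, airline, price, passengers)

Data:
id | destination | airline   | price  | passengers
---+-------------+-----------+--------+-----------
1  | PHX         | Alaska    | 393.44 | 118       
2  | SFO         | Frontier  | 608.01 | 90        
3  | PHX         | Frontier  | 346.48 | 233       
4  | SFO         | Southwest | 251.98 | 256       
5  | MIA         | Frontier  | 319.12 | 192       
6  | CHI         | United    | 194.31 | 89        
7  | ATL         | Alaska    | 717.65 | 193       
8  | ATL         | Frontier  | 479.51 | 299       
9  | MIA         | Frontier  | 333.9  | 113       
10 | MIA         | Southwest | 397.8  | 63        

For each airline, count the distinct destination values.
SELECT airline, COUNT(DISTINCT destination)
FROM flights
GROUP BY airline

Result:
  Alaska: 2 distinct
  Frontier: 4 distinct
  Southwest: 2 distinct
  United: 1 distinct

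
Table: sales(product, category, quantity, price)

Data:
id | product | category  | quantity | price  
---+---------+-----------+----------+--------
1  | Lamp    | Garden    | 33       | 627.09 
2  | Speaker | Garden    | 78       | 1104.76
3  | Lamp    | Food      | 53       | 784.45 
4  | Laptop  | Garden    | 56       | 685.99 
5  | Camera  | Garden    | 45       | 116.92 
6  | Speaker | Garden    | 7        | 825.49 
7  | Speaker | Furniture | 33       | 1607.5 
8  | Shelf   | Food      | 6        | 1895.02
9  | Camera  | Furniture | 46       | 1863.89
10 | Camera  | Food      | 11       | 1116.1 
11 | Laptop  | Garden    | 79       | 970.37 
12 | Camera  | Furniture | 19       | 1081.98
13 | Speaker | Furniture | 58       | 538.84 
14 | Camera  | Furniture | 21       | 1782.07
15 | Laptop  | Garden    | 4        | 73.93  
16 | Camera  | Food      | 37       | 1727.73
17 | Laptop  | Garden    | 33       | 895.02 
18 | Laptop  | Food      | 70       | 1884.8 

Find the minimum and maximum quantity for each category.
SELECT category, MIN(quantity), MAX(quantity)
FROM sales
GROUP BY category

Result:
  Food: min=6, max=70
  Furniture: min=19, max=58
  Garden: min=4, max=79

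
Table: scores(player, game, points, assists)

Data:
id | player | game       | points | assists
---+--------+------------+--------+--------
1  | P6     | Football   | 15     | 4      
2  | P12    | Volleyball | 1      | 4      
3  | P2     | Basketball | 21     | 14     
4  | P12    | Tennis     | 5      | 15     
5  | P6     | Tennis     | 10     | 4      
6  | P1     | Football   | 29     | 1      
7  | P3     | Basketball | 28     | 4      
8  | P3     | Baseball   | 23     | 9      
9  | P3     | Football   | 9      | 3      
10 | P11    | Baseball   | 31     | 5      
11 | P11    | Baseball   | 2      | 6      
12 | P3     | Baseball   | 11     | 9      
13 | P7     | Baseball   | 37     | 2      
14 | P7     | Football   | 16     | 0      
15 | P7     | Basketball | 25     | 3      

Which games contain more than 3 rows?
SELECT game, COUNT(*) as cnt
FROM scores
GROUP BY game
HAVING COUNT(*) > 3

Result:
  Baseball: 5
  Football: 4

Note: HAVING filters groups after aggregation, WHERE filters rows before.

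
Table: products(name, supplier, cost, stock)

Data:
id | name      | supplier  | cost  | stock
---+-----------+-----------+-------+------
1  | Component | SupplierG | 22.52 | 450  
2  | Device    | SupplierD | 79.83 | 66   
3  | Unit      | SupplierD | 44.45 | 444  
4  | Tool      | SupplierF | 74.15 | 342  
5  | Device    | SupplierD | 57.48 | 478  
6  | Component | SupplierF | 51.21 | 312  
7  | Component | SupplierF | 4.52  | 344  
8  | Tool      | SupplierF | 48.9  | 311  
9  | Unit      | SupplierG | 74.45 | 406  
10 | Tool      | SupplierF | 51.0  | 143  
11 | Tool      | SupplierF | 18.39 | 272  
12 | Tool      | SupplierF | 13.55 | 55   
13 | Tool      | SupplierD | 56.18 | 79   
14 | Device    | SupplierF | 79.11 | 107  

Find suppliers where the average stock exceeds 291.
SELECT supplier, AVG(stock)
FROM products
GROUP BY supplier
HAVING AVG(stock) > 291

Result:
  SupplierG: avg=428.00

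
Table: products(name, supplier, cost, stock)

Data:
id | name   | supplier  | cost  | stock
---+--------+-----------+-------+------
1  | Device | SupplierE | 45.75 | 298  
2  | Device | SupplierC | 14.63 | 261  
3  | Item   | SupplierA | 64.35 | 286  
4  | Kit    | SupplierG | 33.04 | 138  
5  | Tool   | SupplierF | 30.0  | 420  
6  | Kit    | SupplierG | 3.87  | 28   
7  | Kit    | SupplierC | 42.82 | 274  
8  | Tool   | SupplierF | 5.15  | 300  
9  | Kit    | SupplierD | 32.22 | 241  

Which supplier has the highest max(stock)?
SELECT supplier, MAX(stock) as val
FROM products
GROUP BY supplier
ORDER BY val DESC
LIMIT 1

Result: SupplierF with max(stock) = 420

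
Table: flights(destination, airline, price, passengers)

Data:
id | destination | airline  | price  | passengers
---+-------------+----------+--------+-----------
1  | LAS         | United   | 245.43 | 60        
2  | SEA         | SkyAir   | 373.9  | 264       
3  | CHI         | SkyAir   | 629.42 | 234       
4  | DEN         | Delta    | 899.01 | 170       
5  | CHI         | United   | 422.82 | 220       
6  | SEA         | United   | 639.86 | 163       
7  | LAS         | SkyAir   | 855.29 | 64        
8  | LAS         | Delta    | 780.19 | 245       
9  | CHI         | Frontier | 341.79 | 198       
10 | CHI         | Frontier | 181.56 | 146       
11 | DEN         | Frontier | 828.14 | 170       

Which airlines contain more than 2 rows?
SELECT airline, COUNT(*) as cnt
FROM flights
GROUP BY airline
HAVING COUNT(*) > 2

Result:
  Frontier: 3
  SkyAir: 3
  United: 3

Note: HAVING filters groups after aggregation, WHERE filters rows before.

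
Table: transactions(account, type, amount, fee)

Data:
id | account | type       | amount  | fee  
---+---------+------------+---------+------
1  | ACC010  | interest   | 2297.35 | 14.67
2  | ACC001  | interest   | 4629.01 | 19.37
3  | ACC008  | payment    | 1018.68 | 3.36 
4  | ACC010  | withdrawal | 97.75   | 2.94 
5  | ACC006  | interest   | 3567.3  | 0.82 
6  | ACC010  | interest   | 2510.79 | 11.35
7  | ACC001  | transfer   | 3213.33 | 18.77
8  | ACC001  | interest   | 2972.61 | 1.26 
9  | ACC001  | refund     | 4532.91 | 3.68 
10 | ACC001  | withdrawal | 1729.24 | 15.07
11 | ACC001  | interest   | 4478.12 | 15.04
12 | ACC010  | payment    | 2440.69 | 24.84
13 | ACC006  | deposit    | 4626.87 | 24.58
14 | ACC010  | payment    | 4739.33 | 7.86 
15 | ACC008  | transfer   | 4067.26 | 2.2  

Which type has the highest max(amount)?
SELECT type, MAX(amount) as val
FROM transactions
GROUP BY type
ORDER BY val DESC
LIMIT 1

Result: payment with max(amount) = 4739.33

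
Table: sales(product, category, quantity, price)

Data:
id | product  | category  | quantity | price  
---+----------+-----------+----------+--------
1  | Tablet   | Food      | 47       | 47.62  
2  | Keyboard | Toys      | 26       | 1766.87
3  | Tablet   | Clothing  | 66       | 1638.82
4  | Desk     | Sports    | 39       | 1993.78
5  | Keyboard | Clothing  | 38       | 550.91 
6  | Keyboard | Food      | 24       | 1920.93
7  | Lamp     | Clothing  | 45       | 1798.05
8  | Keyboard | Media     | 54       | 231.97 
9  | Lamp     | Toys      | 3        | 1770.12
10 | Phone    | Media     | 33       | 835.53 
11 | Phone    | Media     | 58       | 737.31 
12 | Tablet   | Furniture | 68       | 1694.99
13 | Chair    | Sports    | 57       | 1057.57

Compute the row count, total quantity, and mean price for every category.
SELECT category,
       COUNT(*) as cnt,
       SUM(quantity) as total_quantity,
       AVG(price) as avg_price
FROM sales
GROUP BY category

Result:
  Clothing: 3 records, 149 total quantity, 1329.26 avg price
  Food: 2 records, 71 total quantity, 984.28 avg price
  Furniture: 1 records, 68 total quantity, 1694.99 avg price
  Media: 3 records, 145 total quantity, 601.60 avg price
  Sports: 2 records, 96 total quantity, 1525.68 avg price
  Toys: 2 records, 29 total quantity, 1768.50 avg price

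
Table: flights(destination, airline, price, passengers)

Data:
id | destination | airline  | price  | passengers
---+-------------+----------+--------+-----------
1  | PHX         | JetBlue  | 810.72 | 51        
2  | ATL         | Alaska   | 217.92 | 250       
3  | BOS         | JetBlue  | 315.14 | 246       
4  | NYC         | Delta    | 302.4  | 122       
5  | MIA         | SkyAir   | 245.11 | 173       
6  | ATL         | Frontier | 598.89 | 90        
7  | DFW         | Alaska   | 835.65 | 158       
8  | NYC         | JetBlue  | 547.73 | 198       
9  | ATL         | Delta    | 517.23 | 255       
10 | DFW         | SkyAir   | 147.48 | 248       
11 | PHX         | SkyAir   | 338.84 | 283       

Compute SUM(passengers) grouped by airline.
SELECT airline, SUM(passengers) as result
FROM flights
GROUP BY airline

Result:
  Alaska: 408
  Delta: 377
  Frontier: 90
  JetBlue: 495
  SkyAir: 704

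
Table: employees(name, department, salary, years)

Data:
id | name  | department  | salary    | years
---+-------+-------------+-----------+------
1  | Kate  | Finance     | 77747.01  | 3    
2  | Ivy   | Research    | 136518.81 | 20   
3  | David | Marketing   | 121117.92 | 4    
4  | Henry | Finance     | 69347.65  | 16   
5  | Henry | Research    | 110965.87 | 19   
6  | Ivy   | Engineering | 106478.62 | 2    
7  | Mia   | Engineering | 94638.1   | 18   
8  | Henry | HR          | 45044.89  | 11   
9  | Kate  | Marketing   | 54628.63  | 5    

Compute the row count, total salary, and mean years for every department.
SELECT department,
       COUNT(*) as cnt,
       SUM(salary) as total_salary,
       AVG(years) as avg_years
FROM employees
GROUP BY department

Result:
  Engineering: 2 records, 201116.72 total salary, 10.00 avg years
  Finance: 2 records, 147094.66 total salary, 9.50 avg years
  HR: 1 records, 45044.89 total salary, 11.00 avg years
  Marketing: 2 records, 175746.55 total salary, 4.50 avg years
  Research: 2 records, 247484.68 total salary, 19.50 avg years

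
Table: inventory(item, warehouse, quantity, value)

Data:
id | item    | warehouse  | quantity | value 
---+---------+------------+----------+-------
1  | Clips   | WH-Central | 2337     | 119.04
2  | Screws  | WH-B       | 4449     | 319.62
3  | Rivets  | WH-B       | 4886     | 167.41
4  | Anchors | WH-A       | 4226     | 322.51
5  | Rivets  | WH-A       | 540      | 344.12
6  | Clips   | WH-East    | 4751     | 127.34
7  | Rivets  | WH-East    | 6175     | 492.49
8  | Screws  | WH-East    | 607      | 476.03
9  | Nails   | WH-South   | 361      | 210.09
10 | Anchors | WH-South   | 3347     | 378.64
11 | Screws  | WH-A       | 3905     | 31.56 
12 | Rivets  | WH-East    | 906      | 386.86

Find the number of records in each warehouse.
SELECT warehouse, COUNT(*) as count
FROM inventory
GROUP BY warehouse

Result:
  WH-A: 3
  WH-B: 2
  WH-Central: 1
  WH-East: 4
  WH-South: 2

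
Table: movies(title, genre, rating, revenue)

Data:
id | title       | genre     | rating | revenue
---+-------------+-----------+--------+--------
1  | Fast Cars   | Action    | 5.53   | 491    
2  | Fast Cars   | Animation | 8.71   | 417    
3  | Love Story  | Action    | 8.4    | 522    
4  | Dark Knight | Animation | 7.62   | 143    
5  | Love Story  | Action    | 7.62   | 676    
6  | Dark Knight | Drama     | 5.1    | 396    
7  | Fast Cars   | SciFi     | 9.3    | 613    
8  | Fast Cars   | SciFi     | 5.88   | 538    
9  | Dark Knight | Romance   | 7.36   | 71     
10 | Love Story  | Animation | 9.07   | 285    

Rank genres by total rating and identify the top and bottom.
SELECT genre, SUM(rating)
FROM movies
GROUP BY genre
ORDER BY SUM(rating)

All groups:
  Drama: 5.10
  Romance: 7.36
  SciFi: 15.18
  Action: 21.55
  Animation: 25.40

Highest: Animation (25.40)
Lowest: Drama (5.10)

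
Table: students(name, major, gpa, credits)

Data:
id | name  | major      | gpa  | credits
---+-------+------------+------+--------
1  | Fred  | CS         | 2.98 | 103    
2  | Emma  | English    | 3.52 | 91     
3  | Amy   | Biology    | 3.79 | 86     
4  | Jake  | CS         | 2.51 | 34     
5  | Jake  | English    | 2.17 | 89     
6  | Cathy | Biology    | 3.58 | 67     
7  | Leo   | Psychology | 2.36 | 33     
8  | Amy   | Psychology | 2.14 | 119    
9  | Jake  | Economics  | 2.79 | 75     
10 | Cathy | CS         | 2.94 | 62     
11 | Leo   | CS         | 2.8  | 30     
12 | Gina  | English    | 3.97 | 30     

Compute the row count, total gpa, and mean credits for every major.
SELECT major,
       COUNT(*) as cnt,
       SUM(gpa) as total_gpa,
       AVG(credits) as avg_credits
FROM students
GROUP BY major

Result:
  Biology: 2 records, 7.37 total gpa, 76.50 avg credits
  CS: 4 records, 11.23 total gpa, 57.25 avg credits
  Economics: 1 records, 2.79 total gpa, 75.00 avg credits
  English: 3 records, 9.66 total gpa, 70.00 avg credits
  Psychology: 2 records, 4.50 total gpa, 76.00 avg credits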